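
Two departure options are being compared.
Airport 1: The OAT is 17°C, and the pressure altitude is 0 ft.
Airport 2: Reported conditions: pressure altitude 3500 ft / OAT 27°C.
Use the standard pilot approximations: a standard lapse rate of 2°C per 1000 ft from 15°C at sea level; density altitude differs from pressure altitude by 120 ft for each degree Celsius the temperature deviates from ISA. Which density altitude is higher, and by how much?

Airport 1: ISA temp = 15°C, deviation +2°C, DA = 0 + 120 × 2 = 240 ft.
Airport 2: ISA temp = 8°C, deviation +19°C, DA = 3500 + 120 × 19 = 5780 ft.
Airport 2 is higher by 5780 − 240 = 5540 ft.

Airport 2 by 5540 ft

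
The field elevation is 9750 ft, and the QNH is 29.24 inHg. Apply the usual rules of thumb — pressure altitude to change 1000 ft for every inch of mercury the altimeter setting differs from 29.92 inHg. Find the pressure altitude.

Pressure correction = (29.92 − 29.24) × 1000 = +680 ft.
Pressure altitude = 9750 + (+680) = 10430 ft.

10430 ft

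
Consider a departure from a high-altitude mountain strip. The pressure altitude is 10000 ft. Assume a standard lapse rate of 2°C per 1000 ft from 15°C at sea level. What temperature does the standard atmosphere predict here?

-5°C

ISA temperature = 15 − 2 × (10000/1000) = 15 − 20 = -5°C.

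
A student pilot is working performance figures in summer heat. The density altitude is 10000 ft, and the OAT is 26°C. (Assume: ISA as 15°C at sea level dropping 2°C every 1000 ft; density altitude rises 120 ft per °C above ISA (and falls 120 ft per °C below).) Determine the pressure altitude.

DA = PA + 120 × (OAT − (15 − 2·PA/1000)) = PA + 120·OAT − 1800 + 0.24·PA = 1.24·PA + 120·OAT − 1800.
So 1.24·PA = 10000 − 120 × 26 + 1800 = 8680.
PA = 8680 / 1.24 = 7000 ft.

7000 ft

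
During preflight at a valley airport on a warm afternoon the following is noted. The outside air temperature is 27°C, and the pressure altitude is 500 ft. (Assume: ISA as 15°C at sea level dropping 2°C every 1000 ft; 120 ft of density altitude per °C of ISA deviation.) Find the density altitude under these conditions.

2060 ft

ISA temperature at 500 ft = 15 − 2 × (500/1000) = 14°C.
ISA deviation = 27 − 14 = +13°C.
Density altitude = 500 + 120 × (13) = 500 + (+1560) = 2060 ft.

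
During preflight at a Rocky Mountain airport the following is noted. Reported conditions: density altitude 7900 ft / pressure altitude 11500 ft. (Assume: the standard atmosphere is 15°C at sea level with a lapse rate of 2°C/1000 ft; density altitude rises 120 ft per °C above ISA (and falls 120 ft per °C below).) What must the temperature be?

Density altitude − pressure altitude = 7900 − 11500 = -3600 ft.
At 120 ft/°C that is an ISA deviation of -3600/120 = -30°C.
ISA temperature at 11500 ft = 15 − 2 × (11500/1000) = -8°C.
OAT = ISA + deviation = -8 + (-30) = -38°C.

-38°C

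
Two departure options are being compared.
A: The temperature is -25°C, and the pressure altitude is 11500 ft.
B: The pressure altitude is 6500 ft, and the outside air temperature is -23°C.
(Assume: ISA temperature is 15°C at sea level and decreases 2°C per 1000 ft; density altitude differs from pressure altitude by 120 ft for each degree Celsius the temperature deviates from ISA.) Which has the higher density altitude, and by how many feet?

A by 5960 ft

A: ISA temp = -8°C, deviation -17°C, DA = 11500 + 120 × (-17) = 9460 ft.
B: ISA temp = 2°C, deviation -25°C, DA = 6500 + 120 × (-25) = 3500 ft.
A is higher by 9460 − 3500 = 5960 ft.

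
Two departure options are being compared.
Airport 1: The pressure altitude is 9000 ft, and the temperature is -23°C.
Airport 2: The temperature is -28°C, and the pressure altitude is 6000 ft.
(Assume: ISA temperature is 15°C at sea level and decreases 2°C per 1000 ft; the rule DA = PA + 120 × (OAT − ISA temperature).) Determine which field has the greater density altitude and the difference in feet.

Airport 1: ISA temp = -3°C, deviation -20°C, DA = 9000 + 120 × (-20) = 6600 ft.
Airport 2: ISA temp = 3°C, deviation -31°C, DA = 6000 + 120 × (-31) = 2280 ft.
Airport 1 is higher by 6600 − 2280 = 4320 ft.

Airport 1 by 4320 ft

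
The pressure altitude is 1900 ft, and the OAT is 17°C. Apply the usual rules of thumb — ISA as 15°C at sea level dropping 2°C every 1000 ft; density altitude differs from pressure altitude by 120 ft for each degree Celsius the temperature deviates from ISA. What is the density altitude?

2596 ft

ISA temperature at 1900 ft = 15 − 2 × (1900/1000) = 11.2°C.
ISA deviation = 17 − 11.2 = +5.8°C.
Density altitude = 1900 + 120 × (5.8) = 1900 + (+696) = 2596 ft.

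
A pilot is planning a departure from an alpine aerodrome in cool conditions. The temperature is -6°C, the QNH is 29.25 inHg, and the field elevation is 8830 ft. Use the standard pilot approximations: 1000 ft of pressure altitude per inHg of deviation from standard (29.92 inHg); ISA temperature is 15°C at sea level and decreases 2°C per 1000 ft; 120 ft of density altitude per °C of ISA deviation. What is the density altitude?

Pressure altitude = 8830 + (29.92 − 29.25) × 1000 = 8830 + (+670) = 9500 ft.
ISA temperature at 9500 ft = 15 − 2 × (9500/1000) = -4°C.
ISA deviation = -6 − (-4) = -2°C.
Density altitude = 9500 + 120 × (-2) = 9260 ft.

9260 ft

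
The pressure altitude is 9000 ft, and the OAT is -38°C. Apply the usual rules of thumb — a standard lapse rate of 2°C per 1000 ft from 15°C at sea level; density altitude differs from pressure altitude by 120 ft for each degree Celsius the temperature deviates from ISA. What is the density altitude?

ISA temperature at 9000 ft = 15 − 2 × (9000/1000) = -3°C.
ISA deviation = -38 − (-3) = -35°C.
Density altitude = 9000 + 120 × (-35) = 9000 + (-4200) = 4800 ft.

4800 ft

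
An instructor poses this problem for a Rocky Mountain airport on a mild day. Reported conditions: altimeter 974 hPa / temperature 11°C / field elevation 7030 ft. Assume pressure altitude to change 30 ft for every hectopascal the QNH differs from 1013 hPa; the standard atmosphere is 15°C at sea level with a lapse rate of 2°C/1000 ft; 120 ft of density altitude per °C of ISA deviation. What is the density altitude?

Pressure altitude = 7030 + (1013 − 974) × 30 = 7030 + (+1170) = 8200 ft.
ISA temperature at 8200 ft = 15 − 2 × (8200/1000) = -1.4°C.
ISA deviation = 11 − (-1.4) = +12.4°C.
Density altitude = 8200 + 120 × (12.4) = 9688 ft.

9688 ft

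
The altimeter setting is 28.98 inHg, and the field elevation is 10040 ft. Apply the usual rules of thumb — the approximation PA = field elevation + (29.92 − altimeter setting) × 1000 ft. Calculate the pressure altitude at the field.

10980 ft

Pressure correction = (29.92 − 28.98) × 1000 = +940 ft.
Pressure altitude = 10040 + (+940) = 10980 ft.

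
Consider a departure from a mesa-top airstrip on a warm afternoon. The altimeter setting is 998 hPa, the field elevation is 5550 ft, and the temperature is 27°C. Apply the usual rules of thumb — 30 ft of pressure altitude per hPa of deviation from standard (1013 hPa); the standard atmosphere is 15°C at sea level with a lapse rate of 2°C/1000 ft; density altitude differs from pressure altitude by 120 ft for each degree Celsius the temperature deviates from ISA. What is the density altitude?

Pressure altitude = 5550 + (1013 − 998) × 30 = 5550 + (+450) = 6000 ft.
ISA temperature at 6000 ft = 15 − 2 × (6000/1000) = 3°C.
ISA deviation = 27 − 3 = +24°C.
Density altitude = 6000 + 120 × (24) = 8880 ft.

8880 ft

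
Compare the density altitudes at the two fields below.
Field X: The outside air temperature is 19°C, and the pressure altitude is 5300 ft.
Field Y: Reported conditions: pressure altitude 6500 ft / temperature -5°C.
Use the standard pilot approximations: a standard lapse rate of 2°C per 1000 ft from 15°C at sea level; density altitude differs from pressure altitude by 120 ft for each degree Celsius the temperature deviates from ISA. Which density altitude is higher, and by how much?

Field X by 1392 ft

Field X: ISA temp = 4.4°C, deviation +14.6°C, DA = 5300 + 120 × 14.6 = 7052 ft.
Field Y: ISA temp = 2°C, deviation -7°C, DA = 6500 + 120 × (-7) = 5660 ft.
Field X is higher by 7052 − 5660 = 1392 ft.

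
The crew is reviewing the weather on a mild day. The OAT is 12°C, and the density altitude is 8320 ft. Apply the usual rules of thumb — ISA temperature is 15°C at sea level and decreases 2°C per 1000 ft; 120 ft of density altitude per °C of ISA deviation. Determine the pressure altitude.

7000 ft

DA = PA + 120 × (OAT − (15 − 2·PA/1000)) = PA + 120·OAT − 1800 + 0.24·PA = 1.24·PA + 120·OAT − 1800.
So 1.24·PA = 8320 − 120 × 12 + 1800 = 8680.
PA = 8680 / 1.24 = 7000 ft.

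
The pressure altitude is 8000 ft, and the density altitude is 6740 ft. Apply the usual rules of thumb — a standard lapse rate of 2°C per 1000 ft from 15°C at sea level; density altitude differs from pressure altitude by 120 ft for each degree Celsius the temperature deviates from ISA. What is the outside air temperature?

-11.5°C

Density altitude − pressure altitude = 6740 − 8000 = -1260 ft.
At 120 ft/°C that is an ISA deviation of -1260/120 = -10.5°C.
ISA temperature at 8000 ft = 15 − 2 × (8000/1000) = -1°C.
OAT = ISA + deviation = -1 + (-10.5) = -11.5°C.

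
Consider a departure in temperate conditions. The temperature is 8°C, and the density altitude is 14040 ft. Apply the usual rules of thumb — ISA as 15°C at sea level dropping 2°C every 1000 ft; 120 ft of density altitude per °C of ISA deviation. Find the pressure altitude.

12000 ft

DA = PA + 120 × (OAT − (15 − 2·PA/1000)) = PA + 120·OAT − 1800 + 0.24·PA = 1.24·PA + 120·OAT − 1800.
So 1.24·PA = 14040 − 120 × 8 + 1800 = 14880.
PA = 14880 / 1.24 = 12000 ft.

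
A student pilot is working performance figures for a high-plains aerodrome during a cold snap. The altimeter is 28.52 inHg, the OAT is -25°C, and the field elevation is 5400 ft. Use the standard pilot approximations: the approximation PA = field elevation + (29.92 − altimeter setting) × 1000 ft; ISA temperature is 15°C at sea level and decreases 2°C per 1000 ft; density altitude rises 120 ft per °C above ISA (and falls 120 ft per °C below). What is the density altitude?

3632 ft

Pressure altitude = 5400 + (29.92 − 28.52) × 1000 = 5400 + (+1400) = 6800 ft.
ISA temperature at 6800 ft = 15 − 2 × (6800/1000) = 1.4°C.
ISA deviation = -25 − 1.4 = -26.4°C.
Density altitude = 6800 + 120 × (-26.4) = 3632 ft.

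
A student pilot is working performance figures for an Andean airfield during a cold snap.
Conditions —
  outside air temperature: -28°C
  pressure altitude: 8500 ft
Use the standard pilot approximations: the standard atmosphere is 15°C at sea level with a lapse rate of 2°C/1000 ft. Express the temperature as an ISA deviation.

ISA-26°C

ISA temperature at 8500 ft = 15 − 2 × (8500/1000) = -2°C.
Deviation = OAT − ISA = -28 − (-2) = -26°C.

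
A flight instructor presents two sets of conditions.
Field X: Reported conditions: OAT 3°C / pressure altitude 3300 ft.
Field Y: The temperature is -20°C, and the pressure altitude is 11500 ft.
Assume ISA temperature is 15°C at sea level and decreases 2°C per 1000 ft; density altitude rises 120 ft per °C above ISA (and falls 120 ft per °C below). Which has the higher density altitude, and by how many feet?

Field X: ISA temp = 8.4°C, deviation -5.4°C, DA = 3300 + 120 × (-5.4) = 2652 ft.
Field Y: ISA temp = -8°C, deviation -12°C, DA = 11500 + 120 × (-12) = 10060 ft.
Field Y is higher by 10060 − 2652 = 7408 ft.

Field Y by 7408 ft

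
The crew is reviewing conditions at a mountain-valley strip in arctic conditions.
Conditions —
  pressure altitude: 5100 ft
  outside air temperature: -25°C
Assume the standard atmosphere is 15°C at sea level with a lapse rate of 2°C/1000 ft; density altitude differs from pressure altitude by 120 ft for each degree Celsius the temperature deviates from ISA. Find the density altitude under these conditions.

ISA temperature at 5100 ft = 15 − 2 × (5100/1000) = 4.8°C.
ISA deviation = -25 − 4.8 = -29.8°C.
Density altitude = 5100 + 120 × (-29.8) = 5100 + (-3576) = 1524 ft.

1524 ft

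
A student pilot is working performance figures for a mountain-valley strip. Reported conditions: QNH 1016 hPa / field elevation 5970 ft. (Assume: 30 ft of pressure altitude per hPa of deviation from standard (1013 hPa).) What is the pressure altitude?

5880 ft

Pressure correction = (1013 − 1016) × 30 = -90 ft.
Pressure altitude = 5970 + (-90) = 5880 ft.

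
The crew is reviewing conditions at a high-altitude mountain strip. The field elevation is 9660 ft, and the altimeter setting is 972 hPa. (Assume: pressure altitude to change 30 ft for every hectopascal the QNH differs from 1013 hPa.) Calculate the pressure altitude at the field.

10890 ft

Pressure correction = (1013 − 972) × 30 = +1230 ft.
Pressure altitude = 9660 + (+1230) = 10890 ft.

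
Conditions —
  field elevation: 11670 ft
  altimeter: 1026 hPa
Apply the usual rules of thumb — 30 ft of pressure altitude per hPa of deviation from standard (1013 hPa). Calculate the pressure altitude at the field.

11280 ft

Pressure correction = (1013 − 1026) × 30 = -390 ft.
Pressure altitude = 11670 + (-390) = 11280 ft.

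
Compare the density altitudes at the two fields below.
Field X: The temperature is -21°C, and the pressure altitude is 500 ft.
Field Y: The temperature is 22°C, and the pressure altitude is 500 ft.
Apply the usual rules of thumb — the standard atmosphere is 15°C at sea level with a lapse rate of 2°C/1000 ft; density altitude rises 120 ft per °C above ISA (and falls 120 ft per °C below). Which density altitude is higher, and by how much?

Field X: ISA temp = 14°C, deviation -35°C, DA = 500 + 120 × (-35) = -3700 ft.
Field Y: ISA temp = 14°C, deviation +8°C, DA = 500 + 120 × 8 = 1460 ft.
Field Y is higher by 1460 − (-3700) = 5160 ft.

Field Y by 5160 ft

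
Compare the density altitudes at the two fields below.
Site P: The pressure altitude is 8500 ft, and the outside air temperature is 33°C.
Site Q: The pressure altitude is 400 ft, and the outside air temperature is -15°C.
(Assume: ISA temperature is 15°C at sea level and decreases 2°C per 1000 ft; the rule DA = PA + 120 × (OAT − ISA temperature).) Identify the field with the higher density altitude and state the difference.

Site P: ISA temp = -2°C, deviation +35°C, DA = 8500 + 120 × 35 = 12700 ft.
Site Q: ISA temp = 14.2°C, deviation -29.2°C, DA = 400 + 120 × (-29.2) = -3104 ft.
Site P is higher by 12700 − (-3104) = 15804 ft.

Site P by 15804 ft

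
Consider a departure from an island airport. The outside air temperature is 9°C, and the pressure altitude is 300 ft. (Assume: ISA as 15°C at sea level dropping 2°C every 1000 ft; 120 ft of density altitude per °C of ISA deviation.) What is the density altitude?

ISA temperature at 300 ft = 15 − 2 × (300/1000) = 14.4°C.
ISA deviation = 9 − 14.4 = -5.4°C.
Density altitude = 300 + 120 × (-5.4) = 300 + (-648) = -348 ft.

-348 ft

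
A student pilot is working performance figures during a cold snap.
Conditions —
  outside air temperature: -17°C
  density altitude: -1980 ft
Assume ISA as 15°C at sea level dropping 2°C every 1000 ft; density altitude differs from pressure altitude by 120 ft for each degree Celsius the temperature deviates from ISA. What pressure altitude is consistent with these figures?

1500 ft

DA = PA + 120 × (OAT − (15 − 2·PA/1000)) = PA + 120·OAT − 1800 + 0.24·PA = 1.24·PA + 120·OAT − 1800.
So 1.24·PA = -1980 − 120 × (-17) + 1800 = 1860.
PA = 1860 / 1.24 = 1500 ft.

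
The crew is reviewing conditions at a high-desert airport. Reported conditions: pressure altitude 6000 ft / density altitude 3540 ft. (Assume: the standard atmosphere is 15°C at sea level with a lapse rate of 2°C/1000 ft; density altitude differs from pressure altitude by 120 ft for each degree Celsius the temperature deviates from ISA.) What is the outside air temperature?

Density altitude − pressure altitude = 3540 − 6000 = -2460 ft.
At 120 ft/°C that is an ISA deviation of -2460/120 = -20.5°C.
ISA temperature at 6000 ft = 15 − 2 × (6000/1000) = 3°C.
OAT = ISA + deviation = 3 + (-20.5) = -17.5°C.

-17.5°C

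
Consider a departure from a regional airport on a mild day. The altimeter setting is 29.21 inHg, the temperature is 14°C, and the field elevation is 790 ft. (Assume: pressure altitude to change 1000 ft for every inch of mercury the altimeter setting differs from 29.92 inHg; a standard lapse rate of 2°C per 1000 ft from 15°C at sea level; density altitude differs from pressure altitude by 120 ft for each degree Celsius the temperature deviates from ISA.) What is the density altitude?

1740 ft

Pressure altitude = 790 + (29.92 − 29.21) × 1000 = 790 + (+710) = 1500 ft.
ISA temperature at 1500 ft = 15 − 2 × (1500/1000) = 12°C.
ISA deviation = 14 − 12 = +2°C.
Density altitude = 1500 + 120 × (2) = 1740 ft.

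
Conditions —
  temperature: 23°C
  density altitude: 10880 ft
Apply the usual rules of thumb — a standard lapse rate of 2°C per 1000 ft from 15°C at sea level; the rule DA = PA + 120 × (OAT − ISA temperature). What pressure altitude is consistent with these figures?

8000 ft

DA = PA + 120 × (OAT − (15 − 2·PA/1000)) = PA + 120·OAT − 1800 + 0.24·PA = 1.24·PA + 120·OAT − 1800.
So 1.24·PA = 10880 − 120 × 23 + 1800 = 9920.
PA = 9920 / 1.24 = 8000 ft.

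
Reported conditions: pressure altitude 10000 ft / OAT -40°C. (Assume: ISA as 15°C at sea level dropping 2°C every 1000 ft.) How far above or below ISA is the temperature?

ISA temperature at 10000 ft = 15 − 2 × (10000/1000) = -5°C.
Deviation = OAT − ISA = -40 − (-5) = -35°C.

ISA-35°C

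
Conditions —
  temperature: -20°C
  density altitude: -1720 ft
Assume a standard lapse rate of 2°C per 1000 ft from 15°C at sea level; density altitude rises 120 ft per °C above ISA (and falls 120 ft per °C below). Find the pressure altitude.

DA = PA + 120 × (OAT − (15 − 2·PA/1000)) = PA + 120·OAT − 1800 + 0.24·PA = 1.24·PA + 120·OAT − 1800.
So 1.24·PA = -1720 − 120 × (-20) + 1800 = 2480.
PA = 2480 / 1.24 = 2000 ft.

2000 ft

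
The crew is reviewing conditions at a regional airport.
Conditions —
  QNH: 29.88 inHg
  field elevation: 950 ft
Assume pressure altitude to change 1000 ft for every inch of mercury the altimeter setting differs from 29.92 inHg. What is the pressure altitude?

Pressure correction = (29.92 − 29.88) × 1000 = +40 ft.
Pressure altitude = 950 + (+40) = 990 ft.

990 ft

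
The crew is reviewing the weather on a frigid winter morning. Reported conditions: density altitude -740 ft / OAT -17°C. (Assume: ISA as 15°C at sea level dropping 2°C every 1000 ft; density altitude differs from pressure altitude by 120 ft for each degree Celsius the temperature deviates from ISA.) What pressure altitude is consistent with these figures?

2500 ft

DA = PA + 120 × (OAT − (15 − 2·PA/1000)) = PA + 120·OAT − 1800 + 0.24·PA = 1.24·PA + 120·OAT − 1800.
So 1.24·PA = -740 − 120 × (-17) + 1800 = 3100.
PA = 3100 / 1.24 = 2500 ft.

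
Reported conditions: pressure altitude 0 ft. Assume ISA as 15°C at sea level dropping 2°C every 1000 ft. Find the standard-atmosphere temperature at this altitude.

15°C

ISA temperature = 15 − 2 × (0/1000) = 15 − 0 = 15°C.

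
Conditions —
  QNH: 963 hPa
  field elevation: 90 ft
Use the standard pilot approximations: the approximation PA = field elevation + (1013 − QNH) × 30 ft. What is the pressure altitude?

Pressure correction = (1013 − 963) × 30 = +1500 ft.
Pressure altitude = 90 + (+1500) = 1590 ft.

1590 ft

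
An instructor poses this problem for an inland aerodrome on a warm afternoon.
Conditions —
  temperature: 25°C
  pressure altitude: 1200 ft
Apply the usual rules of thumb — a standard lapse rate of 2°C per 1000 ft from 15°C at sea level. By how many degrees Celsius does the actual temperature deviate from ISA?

ISA+12.4°C

ISA temperature at 1200 ft = 15 − 2 × (1200/1000) = 12.6°C.
Deviation = OAT − ISA = 25 − 12.6 = +12.4°C.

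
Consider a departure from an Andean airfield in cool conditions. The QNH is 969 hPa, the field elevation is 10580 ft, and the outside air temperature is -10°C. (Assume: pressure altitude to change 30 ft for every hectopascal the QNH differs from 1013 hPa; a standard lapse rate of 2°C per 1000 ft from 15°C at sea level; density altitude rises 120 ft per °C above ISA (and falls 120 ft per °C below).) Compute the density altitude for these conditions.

Pressure altitude = 10580 + (1013 − 969) × 30 = 10580 + (+1320) = 11900 ft.
ISA temperature at 11900 ft = 15 − 2 × (11900/1000) = -8.8°C.
ISA deviation = -10 − (-8.8) = -1.2°C.
Density altitude = 11900 + 120 × (-1.2) = 11756 ft.

11756 ft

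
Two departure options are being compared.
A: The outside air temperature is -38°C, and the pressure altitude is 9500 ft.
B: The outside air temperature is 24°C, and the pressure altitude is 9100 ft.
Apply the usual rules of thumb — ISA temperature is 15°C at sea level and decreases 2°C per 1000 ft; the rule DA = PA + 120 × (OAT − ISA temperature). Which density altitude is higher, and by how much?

A: ISA temp = -4°C, deviation -34°C, DA = 9500 + 120 × (-34) = 5420 ft.
B: ISA temp = -3.2°C, deviation +27.2°C, DA = 9100 + 120 × 27.2 = 12364 ft.
B is higher by 12364 − 5420 = 6944 ft.

B by 6944 ft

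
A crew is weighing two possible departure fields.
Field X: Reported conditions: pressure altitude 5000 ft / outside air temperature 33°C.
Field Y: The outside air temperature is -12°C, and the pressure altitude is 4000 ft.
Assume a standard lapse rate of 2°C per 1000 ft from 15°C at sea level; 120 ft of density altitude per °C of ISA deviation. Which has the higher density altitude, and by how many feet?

Field X: ISA temp = 5°C, deviation +28°C, DA = 5000 + 120 × 28 = 8360 ft.
Field Y: ISA temp = 7°C, deviation -19°C, DA = 4000 + 120 × (-19) = 1720 ft.
Field X is higher by 8360 − 1720 = 6640 ft.

Field X by 6640 ft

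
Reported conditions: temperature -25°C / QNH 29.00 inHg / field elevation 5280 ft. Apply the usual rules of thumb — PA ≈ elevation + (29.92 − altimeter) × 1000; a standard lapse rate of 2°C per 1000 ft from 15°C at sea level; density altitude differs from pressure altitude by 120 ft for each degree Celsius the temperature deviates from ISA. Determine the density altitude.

Pressure altitude = 5280 + (29.92 − 29.00) × 1000 = 5280 + (+920) = 6200 ft.
ISA temperature at 6200 ft = 15 − 2 × (6200/1000) = 2.6°C.
ISA deviation = -25 − 2.6 = -27.6°C.
Density altitude = 6200 + 120 × (-27.6) = 2888 ft.

2888 ft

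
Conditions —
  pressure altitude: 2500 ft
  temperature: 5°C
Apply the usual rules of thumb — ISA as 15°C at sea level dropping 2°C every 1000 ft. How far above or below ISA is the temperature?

ISA-5°C

ISA temperature at 2500 ft = 15 − 2 × (2500/1000) = 10°C.
Deviation = OAT − ISA = 5 − 10 = -5°C.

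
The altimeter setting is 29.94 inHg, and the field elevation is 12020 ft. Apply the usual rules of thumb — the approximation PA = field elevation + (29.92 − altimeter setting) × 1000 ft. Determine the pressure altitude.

12000 ft

Pressure correction = (29.92 − 29.94) × 1000 = -20 ft.
Pressure altitude = 12020 + (-20) = 12000 ft.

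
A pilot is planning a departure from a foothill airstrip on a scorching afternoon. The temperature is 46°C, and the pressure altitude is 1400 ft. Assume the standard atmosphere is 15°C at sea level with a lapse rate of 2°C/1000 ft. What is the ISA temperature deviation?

ISA temperature at 1400 ft = 15 − 2 × (1400/1000) = 12.2°C.
Deviation = OAT − ISA = 46 − 12.2 = +33.8°C.

ISA+33.8°C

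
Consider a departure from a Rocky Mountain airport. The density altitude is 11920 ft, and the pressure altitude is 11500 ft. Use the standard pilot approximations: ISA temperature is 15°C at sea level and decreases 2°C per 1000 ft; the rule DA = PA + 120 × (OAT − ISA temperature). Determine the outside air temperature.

-4.5°C

Density altitude − pressure altitude = 11920 − 11500 = +420 ft.
At 120 ft/°C that is an ISA deviation of 420/120 = +3.5°C.
ISA temperature at 11500 ft = 15 − 2 × (11500/1000) = -8°C.
OAT = ISA + deviation = -8 + (+3.5) = -4.5°C.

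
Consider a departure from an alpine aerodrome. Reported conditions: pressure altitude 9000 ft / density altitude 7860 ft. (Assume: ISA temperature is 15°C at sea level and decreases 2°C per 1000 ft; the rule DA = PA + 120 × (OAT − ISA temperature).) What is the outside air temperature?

-12.5°C

Density altitude − pressure altitude = 7860 − 9000 = -1140 ft.
At 120 ft/°C that is an ISA deviation of -1140/120 = -9.5°C.
ISA temperature at 9000 ft = 15 − 2 × (9000/1000) = -3°C.
OAT = ISA + deviation = -3 + (-9.5) = -12.5°C.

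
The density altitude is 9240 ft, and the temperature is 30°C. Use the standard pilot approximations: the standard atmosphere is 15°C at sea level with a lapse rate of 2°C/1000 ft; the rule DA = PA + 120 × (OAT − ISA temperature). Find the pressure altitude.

DA = PA + 120 × (OAT − (15 − 2·PA/1000)) = PA + 120·OAT − 1800 + 0.24·PA = 1.24·PA + 120·OAT − 1800.
So 1.24·PA = 9240 − 120 × 30 + 1800 = 7440.
PA = 7440 / 1.24 = 6000 ft.

6000 ft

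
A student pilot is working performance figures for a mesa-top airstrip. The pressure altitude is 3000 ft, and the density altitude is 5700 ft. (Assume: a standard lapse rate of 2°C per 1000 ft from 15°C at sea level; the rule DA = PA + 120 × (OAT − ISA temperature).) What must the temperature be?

31.5°C

Density altitude − pressure altitude = 5700 − 3000 = +2700 ft.
At 120 ft/°C that is an ISA deviation of 2700/120 = +22.5°C.
ISA temperature at 3000 ft = 15 − 2 × (3000/1000) = 9°C.
OAT = ISA + deviation = 9 + (+22.5) = 31.5°C.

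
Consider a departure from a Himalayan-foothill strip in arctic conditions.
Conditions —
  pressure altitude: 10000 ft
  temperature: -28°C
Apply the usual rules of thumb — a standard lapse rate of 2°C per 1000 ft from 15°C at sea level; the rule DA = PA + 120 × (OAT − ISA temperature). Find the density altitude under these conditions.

7240 ft

ISA temperature at 10000 ft = 15 − 2 × (10000/1000) = -5°C.
ISA deviation = -28 − (-5) = -23°C.
Density altitude = 10000 + 120 × (-23) = 10000 + (-2760) = 7240 ft.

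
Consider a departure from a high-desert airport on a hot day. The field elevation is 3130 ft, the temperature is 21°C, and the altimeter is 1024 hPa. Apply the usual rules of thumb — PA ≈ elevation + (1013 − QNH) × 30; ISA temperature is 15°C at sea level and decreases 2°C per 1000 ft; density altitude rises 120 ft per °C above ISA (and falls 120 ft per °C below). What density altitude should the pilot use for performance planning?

4192 ft

Pressure altitude = 3130 + (1013 − 1024) × 30 = 3130 + (-330) = 2800 ft.
ISA temperature at 2800 ft = 15 − 2 × (2800/1000) = 9.4°C.
ISA deviation = 21 − 9.4 = +11.6°C.
Density altitude = 2800 + 120 × (11.6) = 4192 ft.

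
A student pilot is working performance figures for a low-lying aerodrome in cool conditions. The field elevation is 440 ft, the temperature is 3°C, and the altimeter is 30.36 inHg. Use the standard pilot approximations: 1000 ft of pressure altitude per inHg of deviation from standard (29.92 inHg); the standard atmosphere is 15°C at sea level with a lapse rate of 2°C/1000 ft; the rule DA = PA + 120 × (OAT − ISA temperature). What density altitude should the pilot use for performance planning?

-1440 ft

Pressure altitude = 440 + (29.92 − 30.36) × 1000 = 440 + (-440) = 0 ft.
ISA temperature at 0 ft = 15 − 2 × (0/1000) = 15°C.
ISA deviation = 3 − 15 = -12°C.
Density altitude = 0 + 120 × (-12) = -1440 ft.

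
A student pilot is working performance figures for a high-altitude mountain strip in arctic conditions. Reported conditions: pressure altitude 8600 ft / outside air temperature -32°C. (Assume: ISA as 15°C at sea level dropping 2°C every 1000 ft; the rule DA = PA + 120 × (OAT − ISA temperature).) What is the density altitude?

5024 ft

ISA temperature at 8600 ft = 15 − 2 × (8600/1000) = -2.2°C.
ISA deviation = -32 − (-2.2) = -29.8°C.
Density altitude = 8600 + 120 × (-29.8) = 8600 + (-3576) = 5024 ft.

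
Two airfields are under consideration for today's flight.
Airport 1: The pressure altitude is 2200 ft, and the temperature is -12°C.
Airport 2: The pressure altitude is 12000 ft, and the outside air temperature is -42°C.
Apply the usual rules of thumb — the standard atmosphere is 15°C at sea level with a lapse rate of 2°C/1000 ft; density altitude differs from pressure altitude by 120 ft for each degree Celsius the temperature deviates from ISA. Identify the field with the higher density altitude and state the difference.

Airport 1: ISA temp = 10.6°C, deviation -22.6°C, DA = 2200 + 120 × (-22.6) = -512 ft.
Airport 2: ISA temp = -9°C, deviation -33°C, DA = 12000 + 120 × (-33) = 8040 ft.
Airport 2 is higher by 8040 − (-512) = 8552 ft.

Airport 2 by 8552 ft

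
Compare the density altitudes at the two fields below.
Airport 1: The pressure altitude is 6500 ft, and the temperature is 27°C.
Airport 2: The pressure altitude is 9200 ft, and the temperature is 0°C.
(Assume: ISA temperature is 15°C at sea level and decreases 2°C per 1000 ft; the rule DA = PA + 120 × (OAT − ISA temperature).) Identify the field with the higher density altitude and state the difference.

Airport 1: ISA temp = 2°C, deviation +25°C, DA = 6500 + 120 × 25 = 9500 ft.
Airport 2: ISA temp = -3.4°C, deviation +3.4°C, DA = 9200 + 120 × 3.4 = 9608 ft.
Airport 2 is higher by 9608 − 9500 = 108 ft.

Airport 2 by 108 ft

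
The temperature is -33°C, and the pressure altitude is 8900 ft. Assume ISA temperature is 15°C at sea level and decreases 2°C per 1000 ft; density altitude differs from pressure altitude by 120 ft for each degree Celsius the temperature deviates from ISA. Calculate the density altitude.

5276 ft

ISA temperature at 8900 ft = 15 − 2 × (8900/1000) = -2.8°C.
ISA deviation = -33 − (-2.8) = -30.2°C.
Density altitude = 8900 + 120 × (-30.2) = 8900 + (-3624) = 5276 ft.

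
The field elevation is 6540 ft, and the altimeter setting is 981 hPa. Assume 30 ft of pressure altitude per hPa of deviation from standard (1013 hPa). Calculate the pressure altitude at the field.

7500 ft

Pressure correction = (1013 − 981) × 30 = +960 ft.
Pressure altitude = 6540 + (+960) = 7500 ft.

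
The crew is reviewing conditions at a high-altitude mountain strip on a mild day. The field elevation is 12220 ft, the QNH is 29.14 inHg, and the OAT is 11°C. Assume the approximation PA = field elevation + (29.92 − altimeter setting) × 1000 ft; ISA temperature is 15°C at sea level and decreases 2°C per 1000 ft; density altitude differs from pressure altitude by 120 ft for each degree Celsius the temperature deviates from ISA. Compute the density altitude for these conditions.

Pressure altitude = 12220 + (29.92 − 29.14) × 1000 = 12220 + (+780) = 13000 ft.
ISA temperature at 13000 ft = 15 − 2 × (13000/1000) = -11°C.
ISA deviation = 11 − (-11) = +22°C.
Density altitude = 13000 + 120 × (22) = 15640 ft.

15640 ft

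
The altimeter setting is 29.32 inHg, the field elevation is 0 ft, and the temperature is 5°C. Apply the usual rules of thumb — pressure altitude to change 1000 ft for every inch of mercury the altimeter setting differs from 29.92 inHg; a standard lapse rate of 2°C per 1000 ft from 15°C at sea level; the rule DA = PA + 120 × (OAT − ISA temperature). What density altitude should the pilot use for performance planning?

-456 ft

Pressure altitude = 0 + (29.92 − 29.32) × 1000 = 0 + (+600) = 600 ft.
ISA temperature at 600 ft = 15 − 2 × (600/1000) = 13.8°C.
ISA deviation = 5 − 13.8 = -8.8°C.
Density altitude = 600 + 120 × (-8.8) = -456 ft.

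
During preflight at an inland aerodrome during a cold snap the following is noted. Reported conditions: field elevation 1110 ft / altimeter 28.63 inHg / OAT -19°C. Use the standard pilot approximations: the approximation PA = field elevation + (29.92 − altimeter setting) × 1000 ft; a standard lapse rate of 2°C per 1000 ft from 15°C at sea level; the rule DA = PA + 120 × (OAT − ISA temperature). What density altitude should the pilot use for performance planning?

Pressure altitude = 1110 + (29.92 − 28.63) × 1000 = 1110 + (+1290) = 2400 ft.
ISA temperature at 2400 ft = 15 − 2 × (2400/1000) = 10.2°C.
ISA deviation = -19 − 10.2 = -29.2°C.
Density altitude = 2400 + 120 × (-29.2) = -1104 ft.

-1104 ft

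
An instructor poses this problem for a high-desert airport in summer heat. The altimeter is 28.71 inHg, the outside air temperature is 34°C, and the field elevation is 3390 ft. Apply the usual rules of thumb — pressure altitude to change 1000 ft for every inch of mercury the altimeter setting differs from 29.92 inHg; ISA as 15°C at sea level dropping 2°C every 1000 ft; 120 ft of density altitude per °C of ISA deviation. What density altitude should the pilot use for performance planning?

7984 ft

Pressure altitude = 3390 + (29.92 − 28.71) × 1000 = 3390 + (+1210) = 4600 ft.
ISA temperature at 4600 ft = 15 − 2 × (4600/1000) = 5.8°C.
ISA deviation = 34 − 5.8 = +28.2°C.
Density altitude = 4600 + 120 × (28.2) = 7984 ft.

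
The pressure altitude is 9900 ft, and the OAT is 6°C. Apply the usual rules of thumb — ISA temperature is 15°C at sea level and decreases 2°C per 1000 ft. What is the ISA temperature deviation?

ISA temperature at 9900 ft = 15 − 2 × (9900/1000) = -4.8°C.
Deviation = OAT − ISA = 6 − (-4.8) = +10.8°C.

ISA+10.8°C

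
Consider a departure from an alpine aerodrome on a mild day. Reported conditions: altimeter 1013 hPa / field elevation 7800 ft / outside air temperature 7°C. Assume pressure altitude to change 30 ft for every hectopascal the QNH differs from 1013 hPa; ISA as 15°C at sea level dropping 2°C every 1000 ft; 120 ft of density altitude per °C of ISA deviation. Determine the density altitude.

8712 ft

Pressure altitude = 7800 + (1013 − 1013) × 30 = 7800 + (0) = 7800 ft.
ISA temperature at 7800 ft = 15 − 2 × (7800/1000) = -0.6°C.
ISA deviation = 7 − (-0.6) = +7.6°C.
Density altitude = 7800 + 120 × (7.6) = 8712 ft.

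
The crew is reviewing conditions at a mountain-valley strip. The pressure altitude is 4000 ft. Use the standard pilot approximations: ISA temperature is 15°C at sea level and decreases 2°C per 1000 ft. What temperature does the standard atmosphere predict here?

7°C

ISA temperature = 15 − 2 × (4000/1000) = 15 − 8 = 7°C.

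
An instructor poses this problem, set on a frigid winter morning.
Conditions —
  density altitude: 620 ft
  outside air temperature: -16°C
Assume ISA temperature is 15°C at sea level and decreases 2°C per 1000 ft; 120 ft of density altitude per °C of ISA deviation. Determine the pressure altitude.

DA = PA + 120 × (OAT − (15 − 2·PA/1000)) = PA + 120·OAT − 1800 + 0.24·PA = 1.24·PA + 120·OAT − 1800.
So 1.24·PA = 620 − 120 × (-16) + 1800 = 4340.
PA = 4340 / 1.24 = 3500 ft.

3500 ft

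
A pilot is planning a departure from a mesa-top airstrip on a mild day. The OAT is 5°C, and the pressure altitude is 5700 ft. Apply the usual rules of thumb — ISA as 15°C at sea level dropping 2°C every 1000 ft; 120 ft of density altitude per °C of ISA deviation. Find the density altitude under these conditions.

ISA temperature at 5700 ft = 15 − 2 × (5700/1000) = 3.6°C.
ISA deviation = 5 − 3.6 = +1.4°C.
Density altitude = 5700 + 120 × (1.4) = 5700 + (+168) = 5868 ft.

5868 ft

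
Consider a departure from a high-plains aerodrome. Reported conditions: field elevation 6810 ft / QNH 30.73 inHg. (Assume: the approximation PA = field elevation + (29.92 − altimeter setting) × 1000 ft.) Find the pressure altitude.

6000 ft

Pressure correction = (29.92 − 30.73) × 1000 = -810 ft.
Pressure altitude = 6810 + (-810) = 6000 ft.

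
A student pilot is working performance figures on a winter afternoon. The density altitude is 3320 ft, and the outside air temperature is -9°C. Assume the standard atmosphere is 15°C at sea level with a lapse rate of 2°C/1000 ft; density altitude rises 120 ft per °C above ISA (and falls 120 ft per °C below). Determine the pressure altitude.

5000 ft

DA = PA + 120 × (OAT − (15 − 2·PA/1000)) = PA + 120·OAT − 1800 + 0.24·PA = 1.24·PA + 120·OAT − 1800.
So 1.24·PA = 3320 − 120 × (-9) + 1800 = 6200.
PA = 6200 / 1.24 = 5000 ft.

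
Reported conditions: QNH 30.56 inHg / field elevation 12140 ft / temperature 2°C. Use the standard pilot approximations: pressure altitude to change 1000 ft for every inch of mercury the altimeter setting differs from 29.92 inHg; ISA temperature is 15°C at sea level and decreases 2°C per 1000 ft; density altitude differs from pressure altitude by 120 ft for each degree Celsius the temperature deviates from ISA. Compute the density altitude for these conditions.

12700 ft

Pressure altitude = 12140 + (29.92 − 30.56) × 1000 = 12140 + (-640) = 11500 ft.
ISA temperature at 11500 ft = 15 − 2 × (11500/1000) = -8°C.
ISA deviation = 2 − (-8) = +10°C.
Density altitude = 11500 + 120 × (10) = 12700 ft.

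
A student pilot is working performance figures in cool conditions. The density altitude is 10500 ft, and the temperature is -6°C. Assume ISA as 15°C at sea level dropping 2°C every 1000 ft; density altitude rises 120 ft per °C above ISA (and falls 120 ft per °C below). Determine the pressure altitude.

10500 ft

DA = PA + 120 × (OAT − (15 − 2·PA/1000)) = PA + 120·OAT − 1800 + 0.24·PA = 1.24·PA + 120·OAT − 1800.
So 1.24·PA = 10500 − 120 × (-6) + 1800 = 13020.
PA = 13020 / 1.24 = 10500 ft.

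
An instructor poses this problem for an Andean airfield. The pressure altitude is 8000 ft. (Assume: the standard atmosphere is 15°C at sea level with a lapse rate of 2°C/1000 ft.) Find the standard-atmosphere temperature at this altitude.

ISA temperature = 15 − 2 × (8000/1000) = 15 − 16 = -1°C.

-1°C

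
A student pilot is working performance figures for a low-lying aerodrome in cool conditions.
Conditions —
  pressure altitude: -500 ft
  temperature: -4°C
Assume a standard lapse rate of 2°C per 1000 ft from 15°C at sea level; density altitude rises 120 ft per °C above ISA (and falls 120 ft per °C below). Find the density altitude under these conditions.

-2900 ft

ISA temperature at -500 ft = 15 − 2 × (-500/1000) = 16°C.
ISA deviation = -4 − 16 = -20°C.
Density altitude = -500 + 120 × (-20) = -500 + (-2400) = -2900 ft.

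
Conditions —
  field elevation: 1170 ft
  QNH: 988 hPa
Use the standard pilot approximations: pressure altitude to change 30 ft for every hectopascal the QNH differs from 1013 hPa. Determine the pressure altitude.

1920 ft

Pressure correction = (1013 − 988) × 30 = +750 ft.
Pressure altitude = 1170 + (+750) = 1920 ft.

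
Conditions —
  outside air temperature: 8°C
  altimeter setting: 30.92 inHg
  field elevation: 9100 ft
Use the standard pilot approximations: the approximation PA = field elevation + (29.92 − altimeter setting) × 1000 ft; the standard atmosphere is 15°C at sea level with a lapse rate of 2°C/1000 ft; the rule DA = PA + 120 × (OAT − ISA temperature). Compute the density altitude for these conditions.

9204 ft

Pressure altitude = 9100 + (29.92 − 30.92) × 1000 = 9100 + (-1000) = 8100 ft.
ISA temperature at 8100 ft = 15 − 2 × (8100/1000) = -1.2°C.
ISA deviation = 8 − (-1.2) = +9.2°C.
Density altitude = 8100 + 120 × (9.2) = 9204 ft.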